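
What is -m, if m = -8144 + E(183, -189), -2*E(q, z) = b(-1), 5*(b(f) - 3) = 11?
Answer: 40733/5 ≈ 8146.6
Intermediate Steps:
b(f) = 26/5 (b(f) = 3 + (1/5)*11 = 3 + 11/5 = 26/5)
E(q, z) = -13/5 (E(q, z) = -1/2*26/5 = -13/5)
m = -40733/5 (m = -8144 - 13/5 = -40733/5 ≈ -8146.6)
-m = -1*(-40733/5) = 40733/5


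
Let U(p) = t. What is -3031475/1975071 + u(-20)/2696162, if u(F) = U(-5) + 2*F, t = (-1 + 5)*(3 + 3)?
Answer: -583812807149/380365098393 ≈ -1.5349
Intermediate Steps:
t = 24 (t = 4*6 = 24)
U(p) = 24
u(F) = 24 + 2*F
-3031475/1975071 + u(-20)/2696162 = -3031475/1975071 + (24 + 2*(-20))/2696162 = -3031475*1/1975071 + (24 - 40)*(1/2696162) = -3031475/1975071 - 16*1/2696162 = -3031475/1975071 - 8/1348081 = -583812807149/380365098393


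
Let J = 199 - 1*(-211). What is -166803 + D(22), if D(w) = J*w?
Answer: -157783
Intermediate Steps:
J = 410 (J = 199 + 211 = 410)
D(w) = 410*w
-166803 + D(22) = -166803 + 410*22 = -166803 + 9020 = -157783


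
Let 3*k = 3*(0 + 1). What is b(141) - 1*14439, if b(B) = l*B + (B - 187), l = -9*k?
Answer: -15754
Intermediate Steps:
k = 1 (k = (3*(0 + 1))/3 = (3*1)/3 = (⅓)*3 = 1)
l = -9 (l = -9*1 = -9)
b(B) = -187 - 8*B (b(B) = -9*B + (B - 187) = -9*B + (-187 + B) = -187 - 8*B)
b(141) - 1*14439 = (-187 - 8*141) - 1*14439 = (-187 - 1128) - 14439 = -1315 - 14439 = -15754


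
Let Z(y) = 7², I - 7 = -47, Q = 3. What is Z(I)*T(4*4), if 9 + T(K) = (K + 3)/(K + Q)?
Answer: -392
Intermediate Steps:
I = -40 (I = 7 - 47 = -40)
Z(y) = 49
T(K) = -8 (T(K) = -9 + (K + 3)/(K + 3) = -9 + (3 + K)/(3 + K) = -9 + 1 = -8)
Z(I)*T(4*4) = 49*(-8) = -392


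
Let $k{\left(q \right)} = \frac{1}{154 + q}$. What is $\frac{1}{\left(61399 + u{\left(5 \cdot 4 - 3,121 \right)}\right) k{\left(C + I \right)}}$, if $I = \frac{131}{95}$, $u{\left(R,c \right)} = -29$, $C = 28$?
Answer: $\frac{17421}{5830150} \approx 0.0029881$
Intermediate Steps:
$I = \frac{131}{95}$ ($I = 131 \cdot \frac{1}{95} = \frac{131}{95} \approx 1.3789$)
$\frac{1}{\left(61399 + u{\left(5 \cdot 4 - 3,121 \right)}\right) k{\left(C + I \right)}} = \frac{1}{\left(61399 - 29\right) \frac{1}{154 + \left(28 + \frac{131}{95}\right)}} = \frac{1}{61370 \frac{1}{154 + \frac{2791}{95}}} = \frac{1}{61370 \frac{1}{\frac{17421}{95}}} = \frac{1}{61370 \cdot \frac{95}{17421}} = \frac{1}{61370} \cdot \frac{17421}{95} = \frac{17421}{5830150}$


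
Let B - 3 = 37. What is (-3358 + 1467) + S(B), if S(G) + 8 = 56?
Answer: -1843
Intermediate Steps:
B = 40 (B = 3 + 37 = 40)
S(G) = 48 (S(G) = -8 + 56 = 48)
(-3358 + 1467) + S(B) = (-3358 + 1467) + 48 = -1891 + 48 = -1843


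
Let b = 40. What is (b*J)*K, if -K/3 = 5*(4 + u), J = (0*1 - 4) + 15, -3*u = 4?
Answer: -17600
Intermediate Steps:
u = -4/3 (u = -1/3*4 = -4/3 ≈ -1.3333)
J = 11 (J = (0 - 4) + 15 = -4 + 15 = 11)
K = -40 (K = -15*(4 - 4/3) = -15*8/3 = -3*40/3 = -40)
(b*J)*K = (40*11)*(-40) = 440*(-40) = -17600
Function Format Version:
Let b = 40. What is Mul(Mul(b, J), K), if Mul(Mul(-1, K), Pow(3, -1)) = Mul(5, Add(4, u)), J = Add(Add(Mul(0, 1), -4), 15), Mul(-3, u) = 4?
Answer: -17600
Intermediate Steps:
u = Rational(-4, 3) (u = Mul(Rational(-1, 3), 4) = Rational(-4, 3) ≈ -1.3333)
J = 11 (J = Add(Add(0, -4), 15) = Add(-4, 15) = 11)
K = -40 (K = Mul(-3, Mul(5, Add(4, Rational(-4, 3)))) = Mul(-3, Mul(5, Rational(8, 3))) = Mul(-3, Rational(40, 3)) = -40)
Mul(Mul(b, J), K) = Mul(Mul(40, 11), -40) = Mul(440, -40) = -17600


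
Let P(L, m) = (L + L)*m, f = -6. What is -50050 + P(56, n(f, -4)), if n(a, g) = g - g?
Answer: -50050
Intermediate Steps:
n(a, g) = 0
P(L, m) = 2*L*m (P(L, m) = (2*L)*m = 2*L*m)
-50050 + P(56, n(f, -4)) = -50050 + 2*56*0 = -50050 + 0 = -50050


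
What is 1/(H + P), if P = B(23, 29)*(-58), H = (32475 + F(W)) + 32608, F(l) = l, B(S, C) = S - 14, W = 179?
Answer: 1/64740 ≈ 1.5446e-5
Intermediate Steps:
B(S, C) = -14 + S
H = 65262 (H = (32475 + 179) + 32608 = 32654 + 32608 = 65262)
P = -522 (P = (-14 + 23)*(-58) = 9*(-58) = -522)
1/(H + P) = 1/(65262 - 522) = 1/64740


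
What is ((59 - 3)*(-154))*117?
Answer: -1009008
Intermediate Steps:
((59 - 3)*(-154))*117 = (56*(-154))*117 = -8624*117 = -1009008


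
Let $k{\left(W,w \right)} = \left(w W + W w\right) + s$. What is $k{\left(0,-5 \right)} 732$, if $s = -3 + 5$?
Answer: $1464$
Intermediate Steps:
$s = 2$
$k{\left(W,w \right)} = 2 + 2 W w$ ($k{\left(W,w \right)} = \left(w W + W w\right) + 2 = \left(W w + W w\right) + 2 = 2 W w + 2 = 2 + 2 W w$)
$k{\left(0,-5 \right)} 732 = \left(2 + 2 \cdot 0 \left(-5\right)\right) 732 = \left(2 + 0\right) 732 = 2 \cdot 732 = 1464$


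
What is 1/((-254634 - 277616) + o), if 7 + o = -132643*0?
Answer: -1/532257 ≈ -1.8788e-6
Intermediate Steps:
o = -7 (o = -7 - 132643*0 = -7 + 0 = -7)
1/((-254634 - 277616) + o) = 1/((-254634 - 277616) - 7) = 1/(-532250 - 7) = 1/(-532257) = -1/532257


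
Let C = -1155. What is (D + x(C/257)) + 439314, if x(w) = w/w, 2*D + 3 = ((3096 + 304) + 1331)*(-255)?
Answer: -163889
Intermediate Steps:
D = -603204 (D = -3/2 + (((3096 + 304) + 1331)*(-255))/2 = -3/2 + ((3400 + 1331)*(-255))/2 = -3/2 + (4731*(-255))/2 = -3/2 + (1/2)*(-1206405) = -3/2 - 1206405/2 = -603204)
x(w) = 1
(D + x(C/257)) + 439314 = (-603204 + 1) + 439314 = -603203 + 439314 = -163889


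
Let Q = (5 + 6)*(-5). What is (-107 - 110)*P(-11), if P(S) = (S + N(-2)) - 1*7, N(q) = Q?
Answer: 15841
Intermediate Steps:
Q = -55 (Q = 11*(-5) = -55)
N(q) = -55
P(S) = -62 + S (P(S) = (S - 55) - 1*7 = (-55 + S) - 7 = -62 + S)
(-107 - 110)*P(-11) = (-107 - 110)*(-62 - 11) = -217*(-73) = 15841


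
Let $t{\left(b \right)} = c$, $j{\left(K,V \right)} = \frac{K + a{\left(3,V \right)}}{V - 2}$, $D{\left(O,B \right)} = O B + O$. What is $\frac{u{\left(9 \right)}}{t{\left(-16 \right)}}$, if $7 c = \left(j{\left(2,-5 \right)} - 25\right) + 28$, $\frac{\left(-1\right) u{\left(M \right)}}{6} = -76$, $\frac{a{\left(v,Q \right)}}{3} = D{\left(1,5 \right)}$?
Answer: $22344$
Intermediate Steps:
$D{\left(O,B \right)} = O + B O$ ($D{\left(O,B \right)} = B O + O = O + B O$)
$a{\left(v,Q \right)} = 18$ ($a{\left(v,Q \right)} = 3 \cdot 1 \left(1 + 5\right) = 3 \cdot 1 \cdot 6 = 3 \cdot 6 = 18$)
$j{\left(K,V \right)} = \frac{18 + K}{-2 + V}$ ($j{\left(K,V \right)} = \frac{K + 18}{V - 2} = \frac{18 + K}{-2 + V}$)
$u{\left(M \right)} = 456$ ($u{\left(M \right)} = \left(-6\right) \left(-76\right) = 456$)
$c = \frac{1}{49}$ ($c = \frac{\left(\frac{18 + 2}{-2 - 5} - 25\right) + 28}{7} = \frac{\left(\frac{1}{-7} \cdot 20 - 25\right) + 28}{7} = \frac{\left(\left(- \frac{1}{7}\right) 20 - 25\right) + 28}{7} = \frac{\left(- \frac{20}{7} - 25\right) + 28}{7} = \frac{- \frac{195}{7} + 28}{7} = \frac{1}{7} \cdot \frac{1}{7} = \frac{1}{49} \approx 0.020408$)
$t{\left(b \right)} = \frac{1}{49}$
$\frac{u{\left(9 \right)}}{t{\left(-16 \right)}} = 456 \frac{1}{\frac{1}{49}} = 456 \cdot 49 = 22344$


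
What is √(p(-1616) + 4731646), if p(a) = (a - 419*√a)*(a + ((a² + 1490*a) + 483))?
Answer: √(-322480882 - 339361508*I*√101) ≈ 39391.0 - 43291.0*I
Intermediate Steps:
p(a) = (a - 419*√a)*(483 + a² + 1491*a) (p(a) = (a - 419*√a)*(a + (483 + a² + 1490*a)) = (a - 419*√a)*(483 + a² + 1491*a))
√(p(-1616) + 4731646) = √(((-1616)³ - (-4038248256)*I*√101 - 809508*I*√101 - 4376800256*I*√101 + 483*(-1616) + 1491*(-1616)²) + 4731646) = √((-4220112896 - (-4038248256)*I*√101 - 809508*I*√101 - 4376800256*I*√101 - 780528 + 1491*2611456) + 4731646) = √((-4220112896 + 4038248256*I*√101 - 809508*I*√101 - 4376800256*I*√101 - 780528 + 3893680896) + 4731646) = √((-327212528 - 339361508*I*√101) + 4731646) = √(-322480882 - 339361508*I*√101)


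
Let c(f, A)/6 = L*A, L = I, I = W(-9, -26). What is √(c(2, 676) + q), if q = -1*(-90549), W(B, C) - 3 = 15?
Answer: 3*√18173 ≈ 404.42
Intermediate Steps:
W(B, C) = 18 (W(B, C) = 3 + 15 = 18)
I = 18
L = 18
c(f, A) = 108*A (c(f, A) = 6*(18*A) = 108*A)
q = 90549
√(c(2, 676) + q) = √(108*676 + 90549) = √(73008 + 90549) = √163557 = 3*√18173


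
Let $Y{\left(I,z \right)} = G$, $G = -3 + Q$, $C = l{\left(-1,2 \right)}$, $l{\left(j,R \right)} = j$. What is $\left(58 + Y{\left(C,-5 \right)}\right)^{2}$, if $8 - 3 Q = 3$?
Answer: $\frac{28900}{9} \approx 3211.1$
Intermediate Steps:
$C = -1$
$Q = \frac{5}{3}$ ($Q = \frac{8}{3} - 1 = \frac{5}{3} \approx 1.6667$)
$G = - \frac{4}{3}$ ($G = -3 + \frac{5}{3} = - \frac{4}{3} \approx -1.3333$)
$Y{\left(I,z \right)} = - \frac{4}{3}$
$\left(58 + Y{\left(C,-5 \right)}\right)^{2} = \left(58 - \frac{4}{3}\right)^{2} = \left(\frac{170}{3}\right)^{2} = \frac{28900}{9}$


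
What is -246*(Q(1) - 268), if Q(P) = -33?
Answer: 74046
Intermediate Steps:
-246*(Q(1) - 268) = -246*(-33 - 268) = -246*(-301) = 74046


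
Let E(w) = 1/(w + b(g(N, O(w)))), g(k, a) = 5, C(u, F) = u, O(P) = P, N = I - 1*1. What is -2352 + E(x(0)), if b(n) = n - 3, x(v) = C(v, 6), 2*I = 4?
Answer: -4703/2 ≈ -2351.5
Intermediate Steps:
I = 2 (I = (½)*4 = 2)
N = 1 (N = 2 - 1*1 = 2 - 1 = 1)
x(v) = v
b(n) = -3 + n
E(w) = 1/(2 + w) (E(w) = 1/(w + (-3 + 5)) = 1/(w + 2) = 1/(2 + w))
-2352 + E(x(0)) = -2352 + 1/(2 + 0) = -2352 + 1/2 = -2352 + ½ = -4703/2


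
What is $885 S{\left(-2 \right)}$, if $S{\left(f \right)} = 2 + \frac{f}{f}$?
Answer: $2655$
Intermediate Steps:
$S{\left(f \right)} = 3$ ($S{\left(f \right)} = 2 + 1 = 3$)
$885 S{\left(-2 \right)} = 885 \cdot 3 = 2655$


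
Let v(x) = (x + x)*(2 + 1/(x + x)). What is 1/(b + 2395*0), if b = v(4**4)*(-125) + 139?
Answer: -1/127986 ≈ -7.8134e-6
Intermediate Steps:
v(x) = 2*x*(2 + 1/(2*x)) (v(x) = (2*x)*(2 + 1/(2*x)) = 2*x*(2 + 1/(2*x)))
b = -127986 (b = (1 + 4*4**4)*(-125) + 139 = (1 + 4*256)*(-125) + 139 = (1 + 1024)*(-125) + 139 = 1025*(-125) + 139 = -128125 + 139 = -127986)
1/(b + 2395*0) = 1/(-127986 + 2395*0) = 1/(-127986 + 0) = 1/(-127986) = -1/127986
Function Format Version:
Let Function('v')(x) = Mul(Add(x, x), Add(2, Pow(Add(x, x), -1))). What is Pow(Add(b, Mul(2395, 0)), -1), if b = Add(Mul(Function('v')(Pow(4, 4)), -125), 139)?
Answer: Rational(-1, 127986) ≈ -7.8134e-6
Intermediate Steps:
Function('v')(x) = Mul(2, x, Add(2, Mul(Rational(1, 2), Pow(x, -1)))) (Function('v')(x) = Mul(Mul(2, x), Add(2, Pow(Mul(2, x), -1))) = Mul(Mul(2, x), Add(2, Mul(Rational(1, 2), Pow(x, -1)))) = Mul(2, x, Add(2, Mul(Rational(1, 2), Pow(x, -1)))))
b = -127986 (b = Add(Mul(Add(1, Mul(4, Pow(4, 4))), -125), 139) = Add(Mul(Add(1, Mul(4, 256)), -125), 139) = Add(Mul(Add(1, 1024), -125), 139) = Add(Mul(1025, -125), 139) = Add(-128125, 139) = -127986)
Pow(Add(b, Mul(2395, 0)), -1) = Pow(Add(-127986, Mul(2395, 0)), -1) = Pow(Add(-127986, 0), -1) = Pow(-127986, -1) = Rational(-1, 127986)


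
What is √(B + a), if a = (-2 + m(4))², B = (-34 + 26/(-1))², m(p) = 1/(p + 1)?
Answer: 3*√10009/5 ≈ 60.027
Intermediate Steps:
m(p) = 1/(1 + p)
B = 3600 (B = (-34 + 26*(-1))² = (-34 - 26)² = (-60)² = 3600)
a = 81/25 (a = (-2 + 1/(1 + 4))² = (-2 + 1/5)² = (-2 + ⅕)² = (-9/5)² = 81/25 ≈ 3.2400)
√(B + a) = √(3600 + 81/25) = √(90081/25) = 3*√10009/5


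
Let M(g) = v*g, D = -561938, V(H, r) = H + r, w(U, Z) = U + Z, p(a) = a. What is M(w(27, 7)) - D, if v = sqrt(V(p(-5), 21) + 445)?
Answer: 561938 + 34*sqrt(461) ≈ 5.6267e+5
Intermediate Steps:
v = sqrt(461) (v = sqrt((-5 + 21) + 445) = sqrt(16 + 445) = sqrt(461) ≈ 21.471)
M(g) = g*sqrt(461) (M(g) = sqrt(461)*g = g*sqrt(461))
M(w(27, 7)) - D = (27 + 7)*sqrt(461) - 1*(-561938) = 34*sqrt(461) + 561938 = 561938 + 34*sqrt(461)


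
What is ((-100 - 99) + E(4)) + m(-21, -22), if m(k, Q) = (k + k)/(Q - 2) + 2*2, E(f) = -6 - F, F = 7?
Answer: -825/4 ≈ -206.25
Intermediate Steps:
E(f) = -13 (E(f) = -6 - 1*7 = -6 - 7 = -13)
m(k, Q) = 4 + 2*k/(-2 + Q) (m(k, Q) = (2*k)/(-2 + Q) + 4 = 2*k/(-2 + Q) + 4 = 4 + 2*k/(-2 + Q))
((-100 - 99) + E(4)) + m(-21, -22) = ((-100 - 99) - 13) + 2*(-4 - 21 + 2*(-22))/(-2 - 22) = (-199 - 13) + 2*(-4 - 21 - 44)/(-24) = -212 + 2*(-1/24)*(-69) = -212 + 23/4 = -825/4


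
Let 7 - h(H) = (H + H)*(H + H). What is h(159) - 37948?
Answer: -139065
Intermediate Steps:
h(H) = 7 - 4*H² (h(H) = 7 - (H + H)*(H + H) = 7 - 2*H*2*H = 7 - 4*H²)
h(159) - 37948 = (7 - 4*159²) - 37948 = (7 - 4*25281) - 37948 = (7 - 101124) - 37948 = -101117 - 37948 = -139065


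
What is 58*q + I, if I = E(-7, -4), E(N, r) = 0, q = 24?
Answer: 1392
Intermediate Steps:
I = 0
58*q + I = 58*24 + 0 = 1392 + 0 = 1392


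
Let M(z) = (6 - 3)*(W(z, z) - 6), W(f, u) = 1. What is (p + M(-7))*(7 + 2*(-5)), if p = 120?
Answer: -315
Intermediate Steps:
M(z) = -15 (M(z) = (6 - 3)*(1 - 6) = 3*(-5) = -15)
(p + M(-7))*(7 + 2*(-5)) = (120 - 15)*(7 + 2*(-5)) = 105*(7 - 10) = 105*(-3) = -315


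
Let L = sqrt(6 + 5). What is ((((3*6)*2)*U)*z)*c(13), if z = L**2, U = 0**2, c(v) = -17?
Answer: 0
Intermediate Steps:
L = sqrt(11) ≈ 3.3166
U = 0
z = 11 (z = (sqrt(11))**2 = 11)
((((3*6)*2)*U)*z)*c(13) = ((((3*6)*2)*0)*11)*(-17) = (((18*2)*0)*11)*(-17) = ((36*0)*11)*(-17) = (0*11)*(-17) = 0*(-17) = 0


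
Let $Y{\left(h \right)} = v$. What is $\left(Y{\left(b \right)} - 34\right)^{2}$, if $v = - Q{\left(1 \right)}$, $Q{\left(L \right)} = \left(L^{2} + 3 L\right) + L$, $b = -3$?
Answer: $1521$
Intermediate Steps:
$Q{\left(L \right)} = L^{2} + 4 L$
$v = -5$ ($v = - 1 \left(4 + 1\right) = - 1 \cdot 5 = \left(-1\right) 5 = -5$)
$Y{\left(h \right)} = -5$
$\left(Y{\left(b \right)} - 34\right)^{2} = \left(-5 - 34\right)^{2} = \left(-39\right)^{2} = 1521$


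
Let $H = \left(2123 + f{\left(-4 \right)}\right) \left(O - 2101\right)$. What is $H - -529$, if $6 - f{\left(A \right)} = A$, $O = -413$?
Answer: $-5361833$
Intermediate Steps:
$f{\left(A \right)} = 6 - A$
$H = -5362362$ ($H = \left(2123 + \left(6 - -4\right)\right) \left(-413 - 2101\right) = \left(2123 + \left(6 + 4\right)\right) \left(-2514\right) = \left(2123 + 10\right) \left(-2514\right) = 2133 \left(-2514\right) = -5362362$)
$H - -529 = -5362362 - -529 = -5362362 + \left(-1684 + 2213\right) = -5362362 + 529 = -5361833$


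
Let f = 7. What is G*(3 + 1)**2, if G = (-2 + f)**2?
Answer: 400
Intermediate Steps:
G = 25 (G = (-2 + 7)**2 = 5**2 = 25)
G*(3 + 1)**2 = 25*(3 + 1)**2 = 25*4**2 = 25*16 = 400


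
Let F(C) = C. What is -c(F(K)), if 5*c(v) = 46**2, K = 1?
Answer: -2116/5 ≈ -423.20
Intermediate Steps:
c(v) = 2116/5 (c(v) = (1/5)*46**2 = (1/5)*2116 = 2116/5)
-c(F(K)) = -1*2116/5 = -2116/5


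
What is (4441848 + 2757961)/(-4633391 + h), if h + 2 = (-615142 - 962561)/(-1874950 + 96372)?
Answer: -12805421891602/8240849277451 ≈ -1.5539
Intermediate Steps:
h = -1979453/1778578 (h = -2 + (-615142 - 962561)/(-1874950 + 96372) = -2 - 1577703/(-1778578) = -2 - 1577703*(-1/1778578) = -2 + 1577703/1778578 = -1979453/1778578 ≈ -1.1129)
(4441848 + 2757961)/(-4633391 + h) = (4441848 + 2757961)/(-4633391 - 1979453/1778578) = 7199809/(-8240849277451/1778578) = 7199809*(-1778578/8240849277451) = -12805421891602/8240849277451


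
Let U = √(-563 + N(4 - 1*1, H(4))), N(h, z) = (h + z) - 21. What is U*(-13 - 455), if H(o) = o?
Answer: -468*I*√577 ≈ -11242.0*I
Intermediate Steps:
N(h, z) = -21 + h + z
U = I*√577 (U = √(-563 + (-21 + (4 - 1*1) + 4)) = √(-563 + (-21 + (4 - 1) + 4)) = √(-563 + (-21 + 3 + 4)) = √(-563 - 14) = √(-577) = I*√577 ≈ 24.021*I)
U*(-13 - 455) = (I*√577)*(-13 - 455) = (I*√577)*(-468) = -468*I*√577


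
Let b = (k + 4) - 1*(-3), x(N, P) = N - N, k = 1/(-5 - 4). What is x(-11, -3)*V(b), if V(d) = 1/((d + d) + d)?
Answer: 0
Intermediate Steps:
k = -⅑ (k = 1/(-9) = -⅑ ≈ -0.11111)
x(N, P) = 0
b = 62/9 (b = (-⅑ + 4) - 1*(-3) = 35/9 + 3 = 62/9 ≈ 6.8889)
V(d) = 1/(3*d) (V(d) = 1/(2*d + d) = 1/(3*d))
x(-11, -3)*V(b) = 0*(1/(3*(62/9))) = 0*((⅓)*(9/62)) = 0*(3/62) = 0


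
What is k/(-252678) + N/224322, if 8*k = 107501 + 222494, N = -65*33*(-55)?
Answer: 27408726335/75574979088 ≈ 0.36267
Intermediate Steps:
N = 117975 (N = -2145*(-55) = 117975)
k = 329995/8 (k = (107501 + 222494)/8 = (1/8)*329995 = 329995/8 ≈ 41249.)
k/(-252678) + N/224322 = (329995/8)/(-252678) + 117975/224322 = (329995/8)*(-1/252678) + 117975*(1/224322) = -329995/2021424 + 39325/74774 = 27408726335/75574979088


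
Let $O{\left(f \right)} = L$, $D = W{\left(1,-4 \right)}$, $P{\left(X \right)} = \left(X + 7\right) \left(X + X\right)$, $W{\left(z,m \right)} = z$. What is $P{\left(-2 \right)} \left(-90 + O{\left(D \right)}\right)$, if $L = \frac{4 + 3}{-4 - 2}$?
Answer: $\frac{5470}{3} \approx 1823.3$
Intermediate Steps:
$P{\left(X \right)} = 2 X \left(7 + X\right)$ ($P{\left(X \right)} = \left(7 + X\right) 2 X = 2 X \left(7 + X\right)$)
$L = - \frac{7}{6}$ ($L = \frac{7}{-6} = 7 \left(- \frac{1}{6}\right) = - \frac{7}{6} \approx -1.1667$)
$D = 1$
$O{\left(f \right)} = - \frac{7}{6}$
$P{\left(-2 \right)} \left(-90 + O{\left(D \right)}\right) = 2 \left(-2\right) \left(7 - 2\right) \left(-90 - \frac{7}{6}\right) = 2 \left(-2\right) 5 \left(- \frac{547}{6}\right) = \left(-20\right) \left(- \frac{547}{6}\right) = \frac{5470}{3}$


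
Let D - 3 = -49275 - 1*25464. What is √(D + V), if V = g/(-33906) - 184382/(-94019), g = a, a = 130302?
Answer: 5*I*√843883794464011928309/531301369 ≈ 273.38*I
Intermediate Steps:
g = 130302
V = -999867941/531301369 (V = 130302/(-33906) - 184382/(-94019) = 130302*(-1/33906) - 184382*(-1/94019) = -21717/5651 + 184382/94019 = -999867941/531301369 ≈ -1.8819)
D = -74736 (D = 3 + (-49275 - 1*25464) = 3 + (-49275 - 25464) = 3 - 74739 = -74736)
√(D + V) = √(-74736 - 999867941/531301369) = √(-39708338981525/531301369) = 5*I*√843883794464011928309/531301369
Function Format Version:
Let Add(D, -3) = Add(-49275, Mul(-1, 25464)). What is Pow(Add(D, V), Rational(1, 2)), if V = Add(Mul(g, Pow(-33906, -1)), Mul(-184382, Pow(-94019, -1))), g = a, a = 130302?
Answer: Mul(Rational(5, 531301369), I, Pow(843883794464011928309, Rational(1, 2))) ≈ Mul(273.38, I)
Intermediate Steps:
g = 130302
V = Rational(-999867941, 531301369) (V = Add(Mul(130302, Pow(-33906, -1)), Mul(-184382, Pow(-94019, -1))) = Add(Mul(130302, Rational(-1, 33906)), Mul(-184382, Rational(-1, 94019))) = Add(Rational(-21717, 5651), Rational(184382, 94019)) = Rational(-999867941, 531301369) ≈ -1.8819)
D = -74736 (D = Add(3, Add(-49275, Mul(-1, 25464))) = Add(3, Add(-49275, -25464)) = Add(3, -74739) = -74736)
Pow(Add(D, V), Rational(1, 2)) = Pow(Add(-74736, Rational(-999867941, 531301369)), Rational(1, 2)) = Pow(Rational(-39708338981525, 531301369), Rational(1, 2)) = Mul(Rational(5, 531301369), I, Pow(843883794464011928309, Rational(1, 2)))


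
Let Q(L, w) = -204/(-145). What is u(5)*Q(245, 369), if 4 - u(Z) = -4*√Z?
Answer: 816/145 + 816*√5/145 ≈ 18.211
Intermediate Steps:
Q(L, w) = 204/145 (Q(L, w) = -204*(-1/145) = 204/145)
u(Z) = 4 + 4*√Z (u(Z) = 4 - (-4)*√Z = 4 + 4*√Z)
u(5)*Q(245, 369) = (4 + 4*√5)*(204/145) = 816/145 + 816*√5/145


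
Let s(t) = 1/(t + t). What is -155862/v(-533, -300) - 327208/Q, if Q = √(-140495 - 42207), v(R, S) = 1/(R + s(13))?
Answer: 1079889867/13 + 163604*I*√182702/91351 ≈ 8.3068e+7 + 765.51*I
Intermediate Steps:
s(t) = 1/(2*t)
v(R, S) = 1/(1/26 + R) (v(R, S) = 1/(R + (½)/13) = 1/(R + (½)*(1/13)) = 1/(R + 1/26) = 1/(1/26 + R))
Q = I*√182702 (Q = √(-182702) = I*√182702 ≈ 427.44*I)
-155862/v(-533, -300) - 327208/Q = -155862/(26/(1 + 26*(-533))) - 327208*(-I*√182702/182702) = -155862/(26/(1 - 13858)) - (-163604)*I*√182702/91351 = -155862/(26/(-13857)) + 163604*I*√182702/91351 = -155862/(26*(-1/13857)) + 163604*I*√182702/91351 = -155862/(-26/13857) + 163604*I*√182702/91351 = -155862*(-13857/26) + 163604*I*√182702/91351 = 1079889867/13 + 163604*I*√182702/91351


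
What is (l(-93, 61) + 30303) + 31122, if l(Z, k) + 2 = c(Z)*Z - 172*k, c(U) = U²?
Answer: -753426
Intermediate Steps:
l(Z, k) = -2 + Z³ - 172*k (l(Z, k) = -2 + (Z²*Z - 172*k) = -2 + (Z³ - 172*k) = -2 + Z³ - 172*k)
(l(-93, 61) + 30303) + 31122 = ((-2 + (-93)³ - 172*61) + 30303) + 31122 = ((-2 - 804357 - 10492) + 30303) + 31122 = (-814851 + 30303) + 31122 = -784548 + 31122 = -753426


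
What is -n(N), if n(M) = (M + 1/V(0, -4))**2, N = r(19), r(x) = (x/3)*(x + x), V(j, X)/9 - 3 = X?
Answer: -4687225/81 ≈ -57867.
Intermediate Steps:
V(j, X) = 27 + 9*X
r(x) = 2*x**2/3 (r(x) = (x*(1/3))*(2*x) = (x/3)*(2*x) = 2*x**2/3)
N = 722/3 (N = (2/3)*19**2 = (2/3)*361 = 722/3 ≈ 240.67)
n(M) = (-1/9 + M)**2 (n(M) = (M + 1/(27 + 9*(-4)))**2 = (M + 1/(27 - 36))**2 = (M + 1/(-9))**2 = (M - 1/9)**2 = (-1/9 + M)**2)
-n(N) = -(-1 + 9*(722/3))**2/81 = -(-1 + 2166)**2/81 = -2165**2/81 = -4687225/81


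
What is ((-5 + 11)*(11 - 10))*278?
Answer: 1668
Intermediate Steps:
((-5 + 11)*(11 - 10))*278 = (6*1)*278 = 6*278 = 1668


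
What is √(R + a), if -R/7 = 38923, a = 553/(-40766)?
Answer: I*√452793900750114/40766 ≈ 521.98*I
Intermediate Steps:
a = -553/40766 (a = 553*(-1/40766) = -553/40766 ≈ -0.013565)
R = -272461 (R = -7*38923 = -272461)
√(R + a) = √(-272461 - 553/40766) = √(-11107145679/40766) = I*√452793900750114/40766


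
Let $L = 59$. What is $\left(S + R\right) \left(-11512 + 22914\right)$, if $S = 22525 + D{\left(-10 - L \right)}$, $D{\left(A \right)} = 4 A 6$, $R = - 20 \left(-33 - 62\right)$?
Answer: $259612138$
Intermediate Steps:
$R = 1900$ ($R = \left(-20\right) \left(-95\right) = 1900$)
$D{\left(A \right)} = 24 A$
$S = 20869$ ($S = 22525 + 24 \left(-10 - 59\right) = 22525 + 24 \left(-69\right) = 22525 - 1656 = 20869$)
$\left(S + R\right) \left(-11512 + 22914\right) = \left(20869 + 1900\right) \left(-11512 + 22914\right) = 22769 \cdot 11402 = 259612138$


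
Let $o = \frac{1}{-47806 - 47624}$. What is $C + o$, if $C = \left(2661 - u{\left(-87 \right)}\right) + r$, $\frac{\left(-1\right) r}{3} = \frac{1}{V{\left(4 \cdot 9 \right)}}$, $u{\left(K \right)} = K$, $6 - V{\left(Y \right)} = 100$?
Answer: $\frac{6162750089}{2242605} \approx 2748.0$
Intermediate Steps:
$V{\left(Y \right)} = -94$ ($V{\left(Y \right)} = 6 - 100 = -94$)
$r = \frac{3}{94}$ ($r = - \frac{3}{-94} = \left(-3\right) \left(- \frac{1}{94}\right) = \frac{3}{94} \approx 0.031915$)
$o = - \frac{1}{95430}$ ($o = \frac{1}{-95430} = - \frac{1}{95430} \approx -1.0479 \cdot 10^{-5}$)
$C = \frac{258315}{94}$ ($C = \left(2661 - -87\right) + \frac{3}{94} = \left(2661 + 87\right) + \frac{3}{94} = 2748 + \frac{3}{94} = \frac{258315}{94} \approx 2748.0$)
$C + o = \frac{258315}{94} - \frac{1}{95430} = \frac{6162750089}{2242605}$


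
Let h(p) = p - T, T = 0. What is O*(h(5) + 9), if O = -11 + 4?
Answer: -98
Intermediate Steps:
O = -7
h(p) = p (h(p) = p - 1*0 = p + 0 = p)
O*(h(5) + 9) = -7*(5 + 9) = -7*14 = -98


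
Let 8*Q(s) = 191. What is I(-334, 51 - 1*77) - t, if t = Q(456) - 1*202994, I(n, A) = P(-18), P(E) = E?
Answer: 1623617/8 ≈ 2.0295e+5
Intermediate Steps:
Q(s) = 191/8 (Q(s) = (⅛)*191 = 191/8)
I(n, A) = -18
t = -1623761/8 (t = 191/8 - 1*202994 = 191/8 - 202994 = -1623761/8 ≈ -2.0297e+5)
I(-334, 51 - 1*77) - t = -18 - 1*(-1623761/8) = -18 + 1623761/8 = 1623617/8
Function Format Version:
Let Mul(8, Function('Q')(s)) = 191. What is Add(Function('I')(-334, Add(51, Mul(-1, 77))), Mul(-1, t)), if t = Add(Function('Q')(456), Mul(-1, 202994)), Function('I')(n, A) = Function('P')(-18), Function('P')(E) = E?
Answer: Rational(1623617, 8) ≈ 2.0295e+5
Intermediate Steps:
Function('Q')(s) = Rational(191, 8) (Function('Q')(s) = Mul(Rational(1, 8), 191) = Rational(191, 8))
Function('I')(n, A) = -18
t = Rational(-1623761, 8) (t = Add(Rational(191, 8), Mul(-1, 202994)) = Add(Rational(191, 8), -202994) = Rational(-1623761, 8) ≈ -2.0297e+5)
Add(Function('I')(-334, Add(51, Mul(-1, 77))), Mul(-1, t)) = Add(-18, Mul(-1, Rational(-1623761, 8))) = Add(-18, Rational(1623761, 8)) = Rational(1623617, 8)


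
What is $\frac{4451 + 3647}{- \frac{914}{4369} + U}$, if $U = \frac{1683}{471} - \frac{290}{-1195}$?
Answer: $\frac{1327569818726}{591279243} \approx 2245.3$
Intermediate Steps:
$U = \frac{143185}{37523}$ ($U = 1683 \cdot \frac{1}{471} - - \frac{58}{239} = \frac{561}{157} + \frac{58}{239} = \frac{143185}{37523} \approx 3.8159$)
$\frac{4451 + 3647}{- \frac{914}{4369} + U} = \frac{4451 + 3647}{- \frac{914}{4369} + \frac{143185}{37523}} = \frac{8098}{\left(-914\right) \frac{1}{4369} + \frac{143185}{37523}} = \frac{8098}{- \frac{914}{4369} + \frac{143185}{37523}} = \frac{8098}{\frac{591279243}{163937987}} = 8098 \cdot \frac{163937987}{591279243} = \frac{1327569818726}{591279243}$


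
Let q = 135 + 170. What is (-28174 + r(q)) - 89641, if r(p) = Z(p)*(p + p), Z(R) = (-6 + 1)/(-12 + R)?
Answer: -34522845/293 ≈ -1.1783e+5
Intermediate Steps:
q = 305
Z(R) = -5/(-12 + R)
r(p) = -10*p/(-12 + p) (r(p) = (-5/(-12 + p))*(p + p) = (-5/(-12 + p))*(2*p) = -10*p/(-12 + p))
(-28174 + r(q)) - 89641 = (-28174 - 10*305/(-12 + 305)) - 89641 = (-28174 - 10*305/293) - 89641 = (-28174 - 10*305*1/293) - 89641 = (-28174 - 3050/293) - 89641 = -8258032/293 - 89641 = -34522845/293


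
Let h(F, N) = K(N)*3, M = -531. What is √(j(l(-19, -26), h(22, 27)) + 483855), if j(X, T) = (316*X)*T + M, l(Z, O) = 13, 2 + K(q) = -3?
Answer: 6*√11714 ≈ 649.39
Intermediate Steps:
K(q) = -5 (K(q) = -2 - 3 = -5)
h(F, N) = -15 (h(F, N) = -5*3 = -15)
j(X, T) = -531 + 316*T*X (j(X, T) = (316*X)*T - 531 = 316*T*X - 531 = -531 + 316*T*X)
√(j(l(-19, -26), h(22, 27)) + 483855) = √((-531 + 316*(-15)*13) + 483855) = √((-531 - 61620) + 483855) = √(-62151 + 483855) = √421704 = 6*√11714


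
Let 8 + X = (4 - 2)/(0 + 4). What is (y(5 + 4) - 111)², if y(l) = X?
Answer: 56169/4 ≈ 14042.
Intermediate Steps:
X = -15/2 (X = -8 + (4 - 2)/(0 + 4) = -8 + 2/4 = -8 + 2*(¼) = -8 + ½ = -15/2 ≈ -7.5000)
y(l) = -15/2
(y(5 + 4) - 111)² = (-15/2 - 111)² = (-237/2)² = 56169/4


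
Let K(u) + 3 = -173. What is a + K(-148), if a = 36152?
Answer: 35976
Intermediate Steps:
K(u) = -176 (K(u) = -3 - 173 = -176)
a + K(-148) = 36152 - 176 = 35976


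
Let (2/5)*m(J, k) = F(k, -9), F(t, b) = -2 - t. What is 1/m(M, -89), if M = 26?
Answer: 2/435 ≈ 0.0045977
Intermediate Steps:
m(J, k) = -5 - 5*k/2 (m(J, k) = 5*(-2 - k)/2 = -5 - 5*k/2)
1/m(M, -89) = 1/(-5 - 5/2*(-89)) = 1/(-5 + 445/2) = 1/(435/2) = 2/435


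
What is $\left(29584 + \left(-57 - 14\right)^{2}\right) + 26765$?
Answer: $61390$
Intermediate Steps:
$\left(29584 + \left(-57 - 14\right)^{2}\right) + 26765 = \left(29584 + \left(-71\right)^{2}\right) + 26765 = \left(29584 + 5041\right) + 26765 = 34625 + 26765 = 61390$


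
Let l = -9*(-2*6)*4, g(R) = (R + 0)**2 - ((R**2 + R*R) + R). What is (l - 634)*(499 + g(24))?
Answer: 20402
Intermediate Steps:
g(R) = -R - R**2 (g(R) = R**2 - ((R**2 + R**2) + R) = R**2 - (2*R**2 + R) = R**2 - (R + 2*R**2) = R**2 + (-R - 2*R**2) = -R - R**2)
l = 432 (l = -(-108)*4 = -9*(-48) = 432)
(l - 634)*(499 + g(24)) = (432 - 634)*(499 - 1*24*(1 + 24)) = -202*(499 - 1*24*25) = -202*(499 - 600) = -202*(-101) = 20402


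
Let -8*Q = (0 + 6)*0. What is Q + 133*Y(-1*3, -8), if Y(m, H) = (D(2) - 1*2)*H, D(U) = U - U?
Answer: 2128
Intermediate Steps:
Q = 0 (Q = -(0 + 6)*0/8 = -3*0/4 = -⅛*0 = 0)
D(U) = 0
Y(m, H) = -2*H (Y(m, H) = (0 - 1*2)*H = (0 - 2)*H = -2*H)
Q + 133*Y(-1*3, -8) = 0 + 133*(-2*(-8)) = 0 + 133*16 = 0 + 2128 = 2128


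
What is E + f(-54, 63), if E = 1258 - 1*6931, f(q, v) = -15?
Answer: -5688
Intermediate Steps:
E = -5673 (E = 1258 - 6931 = -5673)
E + f(-54, 63) = -5673 - 15 = -5688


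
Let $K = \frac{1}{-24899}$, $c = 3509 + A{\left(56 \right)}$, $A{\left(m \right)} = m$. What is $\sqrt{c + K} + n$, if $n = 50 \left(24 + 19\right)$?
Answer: $2150 + \frac{\sqrt{2210158091666}}{24899} \approx 2209.7$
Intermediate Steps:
$n = 2150$ ($n = 50 \cdot 43 = 2150$)
$c = 3565$ ($c = 3509 + 56 = 3565$)
$K = - \frac{1}{24899} \approx -4.0162 \cdot 10^{-5}$
$\sqrt{c + K} + n = \sqrt{3565 - \frac{1}{24899}} + 2150 = \sqrt{\frac{88764934}{24899}} + 2150 = \frac{\sqrt{2210158091666}}{24899} + 2150 = 2150 + \frac{\sqrt{2210158091666}}{24899}$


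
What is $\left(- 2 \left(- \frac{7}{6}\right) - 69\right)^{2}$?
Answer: $\frac{40000}{9} \approx 4444.4$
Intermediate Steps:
$\left(- 2 \left(- \frac{7}{6}\right) - 69\right)^{2} = \left(- 2 \left(\left(-7\right) \frac{1}{6}\right) - 69\right)^{2} = \left(\left(-2\right) \left(- \frac{7}{6}\right) - 69\right)^{2} = \left(\frac{7}{3} - 69\right)^{2} = \left(- \frac{200}{3}\right)^{2} = \frac{40000}{9}$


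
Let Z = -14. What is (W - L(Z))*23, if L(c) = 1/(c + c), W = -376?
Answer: -242121/28 ≈ -8647.2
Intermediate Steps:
L(c) = 1/(2*c)
(W - L(Z))*23 = (-376 - 1/(2*(-14)))*23 = (-376 - (-1)/(2*14))*23 = (-376 - 1*(-1/28))*23 = (-376 + 1/28)*23 = -10527/28*23 = -242121/28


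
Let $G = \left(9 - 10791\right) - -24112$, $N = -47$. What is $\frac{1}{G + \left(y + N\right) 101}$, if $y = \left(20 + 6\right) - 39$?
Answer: $\frac{1}{7270} \approx 0.00013755$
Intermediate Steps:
$y = -13$ ($y = 26 - 39 = -13$)
$G = 13330$ ($G = \left(9 - 10791\right) + 24112 = -10782 + 24112 = 13330$)
$\frac{1}{G + \left(y + N\right) 101} = \frac{1}{13330 + \left(-13 - 47\right) 101} = \frac{1}{13330 - 6060} = \frac{1}{7270}$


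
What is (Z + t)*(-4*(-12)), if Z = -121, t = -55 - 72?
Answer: -11904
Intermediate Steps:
t = -127
(Z + t)*(-4*(-12)) = (-121 - 127)*(-4*(-12)) = -248*48 = -11904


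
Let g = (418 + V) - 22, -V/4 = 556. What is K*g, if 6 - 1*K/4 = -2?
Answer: -58496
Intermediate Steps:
V = -2224 (V = -4*556 = -2224)
K = 32 (K = 24 - 4*(-2) = 24 + 8 = 32)
g = -1828 (g = (418 - 2224) - 22 = -1806 - 22 = -1828)
K*g = 32*(-1828) = -58496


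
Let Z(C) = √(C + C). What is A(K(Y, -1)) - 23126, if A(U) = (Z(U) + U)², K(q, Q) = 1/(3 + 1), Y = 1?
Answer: -370007/16 + √2/4 ≈ -23125.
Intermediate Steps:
Z(C) = √2*√C (Z(C) = √(2*C) = √2*√C)
K(q, Q) = ¼ (K(q, Q) = 1/4 = ¼)
A(U) = (U + √2*√U)² (A(U) = (√2*√U + U)² = (U + √2*√U)²)
A(K(Y, -1)) - 23126 = (¼ + √2*√(¼))² - 23126 = (¼ + √2*(½))² - 23126 = (¼ + √2/2)² - 23126 = -23126 + (¼ + √2/2)²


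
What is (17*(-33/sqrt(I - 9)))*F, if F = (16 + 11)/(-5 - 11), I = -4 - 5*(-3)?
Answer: 15147*sqrt(2)/32 ≈ 669.41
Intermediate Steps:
I = 11 (I = -4 - 1*(-15) = -4 + 15 = 11)
F = -27/16 (F = 27/(-16) = 27*(-1/16) = -27/16 ≈ -1.6875)
(17*(-33/sqrt(I - 9)))*F = (17*(-33/sqrt(11 - 9)))*(-27/16) = (17*(-33*sqrt(2)/2))*(-27/16) = -561*sqrt(2)/2*(-27/16) = 15147*sqrt(2)/32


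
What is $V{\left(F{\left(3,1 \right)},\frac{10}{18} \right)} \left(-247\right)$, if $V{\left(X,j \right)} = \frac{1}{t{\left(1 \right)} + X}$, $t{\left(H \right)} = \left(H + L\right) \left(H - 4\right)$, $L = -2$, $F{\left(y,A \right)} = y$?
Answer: $- \frac{247}{6} \approx -41.167$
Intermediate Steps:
$t{\left(H \right)} = \left(-4 + H\right) \left(-2 + H\right)$ ($t{\left(H \right)} = \left(H - 2\right) \left(H - 4\right) = \left(-2 + H\right) \left(-4 + H\right) = \left(-4 + H\right) \left(-2 + H\right)$)
$V{\left(X,j \right)} = \frac{1}{3 + X}$ ($V{\left(X,j \right)} = \frac{1}{\left(8 + 1^{2} - 6\right) + X} = \frac{1}{\left(8 + 1 - 6\right) + X} = \frac{1}{3 + X}$)
$V{\left(F{\left(3,1 \right)},\frac{10}{18} \right)} \left(-247\right) = \frac{1}{3 + 3} \left(-247\right) = \frac{1}{6} \left(-247\right) = - \frac{247}{6}$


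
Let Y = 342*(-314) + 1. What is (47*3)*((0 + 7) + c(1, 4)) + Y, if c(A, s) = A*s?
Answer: -105836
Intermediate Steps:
Y = -107387 (Y = -107388 + 1 = -107387)
(47*3)*((0 + 7) + c(1, 4)) + Y = (47*3)*((0 + 7) + 1*4) - 107387 = 141*(7 + 4) - 107387 = 141*11 - 107387 = 1551 - 107387 = -105836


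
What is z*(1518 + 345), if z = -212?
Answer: -394956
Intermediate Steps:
z*(1518 + 345) = -212*(1518 + 345) = -212*1863 = -394956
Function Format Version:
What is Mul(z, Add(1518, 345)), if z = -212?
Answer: -394956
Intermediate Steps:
Mul(z, Add(1518, 345)) = Mul(-212, Add(1518, 345)) = Mul(-212, 1863) = -394956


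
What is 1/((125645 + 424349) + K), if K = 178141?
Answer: 1/728135 ≈ 1.3734e-6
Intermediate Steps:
1/((125645 + 424349) + K) = 1/((125645 + 424349) + 178141) = 1/(549994 + 178141) = 1/728135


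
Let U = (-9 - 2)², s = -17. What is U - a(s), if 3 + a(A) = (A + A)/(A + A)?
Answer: 123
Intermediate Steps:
U = 121 (U = (-11)² = 121)
a(A) = -2 (a(A) = -3 + (A + A)/(A + A) = -3 + (2*A)/((2*A)) = -3 + (2*A)*(1/(2*A)) = -3 + 1 = -2)
U - a(s) = 121 - 1*(-2) = 121 + 2 = 123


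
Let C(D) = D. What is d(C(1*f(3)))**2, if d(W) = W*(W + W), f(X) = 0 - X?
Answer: 324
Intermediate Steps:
f(X) = -X
d(W) = 2*W**2 (d(W) = W*(2*W) = 2*W**2)
d(C(1*f(3)))**2 = (2*(1*(-1*3))**2)**2 = (2*(1*(-3))**2)**2 = (2*(-3)**2)**2 = (2*9)**2 = 18**2 = 324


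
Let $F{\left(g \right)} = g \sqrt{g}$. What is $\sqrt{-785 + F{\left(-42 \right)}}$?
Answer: $\sqrt{-785 - 42 i \sqrt{42}} \approx 4.788 - 28.424 i$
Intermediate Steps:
$F{\left(g \right)} = g^{\frac{3}{2}}$
$\sqrt{-785 + F{\left(-42 \right)}} = \sqrt{-785 + \left(-42\right)^{\frac{3}{2}}} = \sqrt{-785 - 42 i \sqrt{42}}$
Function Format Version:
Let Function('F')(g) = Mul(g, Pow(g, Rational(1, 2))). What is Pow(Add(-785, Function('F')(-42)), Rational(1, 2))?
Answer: Pow(Add(-785, Mul(-42, I, Pow(42, Rational(1, 2)))), Rational(1, 2)) ≈ Add(4.7880, Mul(-28.424, I))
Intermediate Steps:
Function('F')(g) = Pow(g, Rational(3, 2))
Pow(Add(-785, Function('F')(-42)), Rational(1, 2)) = Pow(Add(-785, Pow(-42, Rational(3, 2))), Rational(1, 2)) = Pow(Add(-785, Mul(-42, I, Pow(42, Rational(1, 2)))), Rational(1, 2))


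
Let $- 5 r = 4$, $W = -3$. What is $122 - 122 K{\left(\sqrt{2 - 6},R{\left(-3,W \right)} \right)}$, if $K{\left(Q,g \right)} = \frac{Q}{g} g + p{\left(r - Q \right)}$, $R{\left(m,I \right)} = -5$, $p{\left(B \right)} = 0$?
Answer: $122 - 244 i \approx 122.0 - 244.0 i$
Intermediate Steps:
$r = - \frac{4}{5}$ ($r = \left(- \frac{1}{5}\right) 4 = - \frac{4}{5} \approx -0.8$)
$K{\left(Q,g \right)} = Q$ ($K{\left(Q,g \right)} = \frac{Q}{g} g + 0 = Q + 0 = Q$)
$122 - 122 K{\left(\sqrt{2 - 6},R{\left(-3,W \right)} \right)} = 122 - 122 \sqrt{2 - 6} = 122 - 122 \sqrt{-4} = 122 - 122 \cdot 2 i = 122 - 244 i$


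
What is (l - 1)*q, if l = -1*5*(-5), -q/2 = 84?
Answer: -4032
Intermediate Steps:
q = -168 (q = -2*84 = -168)
l = 25 (l = -5*(-5) = 25)
(l - 1)*q = (25 - 1)*(-168) = 24*(-168) = -4032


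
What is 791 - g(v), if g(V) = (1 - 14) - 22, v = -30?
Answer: 826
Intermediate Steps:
g(V) = -35 (g(V) = -13 - 22 = -35)
791 - g(v) = 791 - 1*(-35) = 791 + 35 = 826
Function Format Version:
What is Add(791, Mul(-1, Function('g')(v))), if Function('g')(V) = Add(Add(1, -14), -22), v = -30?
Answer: 826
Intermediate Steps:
Function('g')(V) = -35 (Function('g')(V) = Add(-13, -22) = -35)
Add(791, Mul(-1, Function('g')(v))) = Add(791, Mul(-1, -35)) = Add(791, 35) = 826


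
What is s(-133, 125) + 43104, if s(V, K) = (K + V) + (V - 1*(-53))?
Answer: 43016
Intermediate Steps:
s(V, K) = 53 + K + 2*V (s(V, K) = (K + V) + (V + 53) = (K + V) + (53 + V) = 53 + K + 2*V)
s(-133, 125) + 43104 = (53 + 125 + 2*(-133)) + 43104 = (53 + 125 - 266) + 43104 = -88 + 43104 = 43016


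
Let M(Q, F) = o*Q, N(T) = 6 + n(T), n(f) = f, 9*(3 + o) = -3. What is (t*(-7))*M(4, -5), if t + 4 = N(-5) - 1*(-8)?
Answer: 1400/3 ≈ 466.67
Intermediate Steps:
o = -10/3 (o = -3 + (1/9)*(-3) = -3 - 1/3 = -10/3 ≈ -3.3333)
N(T) = 6 + T
M(Q, F) = -10*Q/3
t = 5 (t = -4 + ((6 - 5) - 1*(-8)) = -4 + (1 + 8) = -4 + 9 = 5)
(t*(-7))*M(4, -5) = (5*(-7))*(-10/3*4) = -35*(-40/3) = 1400/3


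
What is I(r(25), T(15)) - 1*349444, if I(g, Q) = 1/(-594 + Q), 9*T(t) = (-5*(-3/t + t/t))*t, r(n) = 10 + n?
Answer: -629698091/1802 ≈ -3.4944e+5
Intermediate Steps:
T(t) = t*(-5 + 15/t)/9 (T(t) = ((-5*(-3/t + t/t))*t)/9 = ((-5*(-3/t + 1))*t)/9 = ((-5*(1 - 3/t))*t)/9 = ((-5 + 15/t)*t)/9 = (t*(-5 + 15/t))/9 = t*(-5 + 15/t)/9)
I(r(25), T(15)) - 1*349444 = 1/(-594 + (5/3 - 5/9*15)) - 1*349444 = 1/(-594 + (5/3 - 25/3)) - 349444 = 1/(-594 - 20/3) - 349444 = 1/(-1802/3) - 349444 = -3/1802 - 349444 = -629698091/1802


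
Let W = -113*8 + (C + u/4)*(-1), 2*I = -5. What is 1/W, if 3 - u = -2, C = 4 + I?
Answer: -4/3627 ≈ -0.0011028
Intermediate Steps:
I = -5/2 (I = (½)*(-5) = -5/2 ≈ -2.5000)
C = 3/2 (C = 4 - 5/2 = 3/2 ≈ 1.5000)
u = 5 (u = 3 - 1*(-2) = 3 + 2 = 5)
W = -3627/4 (W = -113*8 + (3/2 + 5/4)*(-1) = -904 + (3/2 + 5*(¼))*(-1) = -904 + (3/2 + 5/4)*(-1) = -904 + (11/4)*(-1) = -904 - 11/4 = -3627/4 ≈ -906.75)
1/W = 1/(-3627/4) = -4/3627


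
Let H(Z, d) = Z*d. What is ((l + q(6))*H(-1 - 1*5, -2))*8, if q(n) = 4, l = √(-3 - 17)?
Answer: 384 + 192*I*√5 ≈ 384.0 + 429.33*I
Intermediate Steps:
l = 2*I*√5 (l = √(-20) = 2*I*√5 ≈ 4.4721*I)
((l + q(6))*H(-1 - 1*5, -2))*8 = ((2*I*√5 + 4)*((-1 - 1*5)*(-2)))*8 = ((4 + 2*I*√5)*((-1 - 5)*(-2)))*8 = ((4 + 2*I*√5)*(-6*(-2)))*8 = ((4 + 2*I*√5)*12)*8 = (48 + 24*I*√5)*8 = 384 + 192*I*√5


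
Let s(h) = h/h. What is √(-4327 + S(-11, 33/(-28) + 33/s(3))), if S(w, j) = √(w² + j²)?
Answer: √(-848092 + 77*√7345)/14 ≈ 65.524*I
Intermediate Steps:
s(h) = 1
S(w, j) = √(j² + w²)
√(-4327 + S(-11, 33/(-28) + 33/s(3))) = √(-4327 + √((33/(-28) + 33/1)² + (-11)²)) = √(-4327 + √((33*(-1/28) + 33*1)² + 121)) = √(-4327 + √((-33/28 + 33)² + 121)) = √(-4327 + √((891/28)² + 121)) = √(-4327 + √(793881/784 + 121)) = √(-4327 + √(888745/784)) = √(-4327 + 11*√7345/28)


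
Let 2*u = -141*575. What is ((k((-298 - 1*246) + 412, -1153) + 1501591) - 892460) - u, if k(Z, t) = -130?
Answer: 1299077/2 ≈ 6.4954e+5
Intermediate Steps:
u = -81075/2 (u = (-141*575)/2 = (½)*(-81075) = -81075/2 ≈ -40538.)
((k((-298 - 1*246) + 412, -1153) + 1501591) - 892460) - u = ((-130 + 1501591) - 892460) - 1*(-81075/2) = (1501461 - 892460) + 81075/2 = 609001 + 81075/2 = 1299077/2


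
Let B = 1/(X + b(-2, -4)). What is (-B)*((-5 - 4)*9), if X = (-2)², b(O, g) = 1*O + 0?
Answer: 81/2 ≈ 40.500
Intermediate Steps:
b(O, g) = O (b(O, g) = O + 0 = O)
X = 4
B = ½ (B = 1/(4 - 2) = 1/2 = ½ ≈ 0.50000)
(-B)*((-5 - 4)*9) = (-1*½)*((-5 - 4)*9) = -(-9)*9/2 = -½*(-81) = 81/2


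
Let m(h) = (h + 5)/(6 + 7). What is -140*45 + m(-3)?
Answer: -81898/13 ≈ -6299.8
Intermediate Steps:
m(h) = 5/13 + h/13 (m(h) = (5 + h)/13 = (5 + h)*(1/13) = 5/13 + h/13)
-140*45 + m(-3) = -140*45 + (5/13 + (1/13)*(-3)) = -6300 + (5/13 - 3/13) = -6300 + 2/13 = -81898/13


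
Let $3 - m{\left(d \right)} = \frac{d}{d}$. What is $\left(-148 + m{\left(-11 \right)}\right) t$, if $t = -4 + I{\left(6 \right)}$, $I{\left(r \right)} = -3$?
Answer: $1022$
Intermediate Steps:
$t = -7$ ($t = -4 - 3 = -7$)
$m{\left(d \right)} = 2$ ($m{\left(d \right)} = 3 - \frac{d}{d} = 3 - 1 = 2$)
$\left(-148 + m{\left(-11 \right)}\right) t = \left(-148 + 2\right) \left(-7\right) = \left(-146\right) \left(-7\right) = 1022$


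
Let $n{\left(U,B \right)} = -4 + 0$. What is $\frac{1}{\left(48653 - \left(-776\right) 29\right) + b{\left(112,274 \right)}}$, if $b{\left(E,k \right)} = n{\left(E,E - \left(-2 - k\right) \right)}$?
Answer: $\frac{1}{71153} \approx 1.4054 \cdot 10^{-5}$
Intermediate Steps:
$n{\left(U,B \right)} = -4$
$b{\left(E,k \right)} = -4$
$\frac{1}{\left(48653 - \left(-776\right) 29\right) + b{\left(112,274 \right)}} = \frac{1}{\left(48653 - \left(-776\right) 29\right) - 4} = \frac{1}{\left(48653 - -22504\right) - 4} = \frac{1}{\left(48653 + 22504\right) - 4} = \frac{1}{71157 - 4} = \frac{1}{71153}$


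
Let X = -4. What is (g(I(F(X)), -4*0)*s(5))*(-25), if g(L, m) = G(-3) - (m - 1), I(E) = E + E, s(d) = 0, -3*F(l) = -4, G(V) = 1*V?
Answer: 0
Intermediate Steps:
G(V) = V
F(l) = 4/3 (F(l) = -1/3*(-4) = 4/3)
I(E) = 2*E
g(L, m) = -2 - m (g(L, m) = -3 - (m - 1) = -3 - (-1 + m) = -3 + (1 - m) = -2 - m)
(g(I(F(X)), -4*0)*s(5))*(-25) = ((-2 - (-4)*0)*0)*(-25) = ((-2 - 1*0)*0)*(-25) = ((-2 + 0)*0)*(-25) = -2*0*(-25) = 0*(-25) = 0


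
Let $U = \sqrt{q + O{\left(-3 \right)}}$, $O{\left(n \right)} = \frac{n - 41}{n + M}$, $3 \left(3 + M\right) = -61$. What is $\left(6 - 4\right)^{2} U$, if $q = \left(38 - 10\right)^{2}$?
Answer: $\frac{8 \sqrt{1225843}}{79} \approx 112.12$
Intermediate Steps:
$M = - \frac{70}{3}$ ($M = -3 + \frac{1}{3} \left(-61\right) = -3 - \frac{61}{3} = - \frac{70}{3} \approx -23.333$)
$O{\left(n \right)} = \frac{-41 + n}{- \frac{70}{3} + n}$ ($O{\left(n \right)} = \frac{n - 41}{n - \frac{70}{3}} = \frac{-41 + n}{- \frac{70}{3} + n}$)
$q = 784$ ($q = 28^{2} = 784$)
$U = \frac{2 \sqrt{1225843}}{79}$ ($U = \sqrt{784 + \frac{3 \left(-41 - 3\right)}{-70 + 3 \left(-3\right)}} = \sqrt{784 + 3 \frac{1}{-70 - 9} \left(-44\right)} = \sqrt{784 + 3 \frac{1}{-79} \left(-44\right)} = \sqrt{784 + 3 \left(- \frac{1}{79}\right) \left(-44\right)} = \sqrt{784 + \frac{132}{79}} = \sqrt{\frac{62068}{79}} = \frac{2 \sqrt{1225843}}{79} \approx 28.03$)
$\left(6 - 4\right)^{2} U = \left(6 - 4\right)^{2} \frac{2 \sqrt{1225843}}{79} = 2^{2} \frac{2 \sqrt{1225843}}{79} = 4 \frac{2 \sqrt{1225843}}{79} = \frac{8 \sqrt{1225843}}{79}$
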